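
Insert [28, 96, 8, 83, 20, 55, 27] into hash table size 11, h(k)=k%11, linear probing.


Insert 28: h=6 -> slot 6
Insert 96: h=8 -> slot 8
Insert 8: h=8, 1 probes -> slot 9
Insert 83: h=6, 1 probes -> slot 7
Insert 20: h=9, 1 probes -> slot 10
Insert 55: h=0 -> slot 0
Insert 27: h=5 -> slot 5

Table: [55, None, None, None, None, 27, 28, 83, 96, 8, 20]


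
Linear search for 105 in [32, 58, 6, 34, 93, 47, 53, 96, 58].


i=0: 32!=105
i=1: 58!=105
i=2: 6!=105
i=3: 34!=105
i=4: 93!=105
i=5: 47!=105
i=6: 53!=105
i=7: 96!=105
i=8: 58!=105

Not found, 9 comps


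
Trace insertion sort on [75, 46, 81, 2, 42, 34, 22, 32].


Initial: [75, 46, 81, 2, 42, 34, 22, 32]
Insert 46: [46, 75, 81, 2, 42, 34, 22, 32]
Insert 81: [46, 75, 81, 2, 42, 34, 22, 32]
Insert 2: [2, 46, 75, 81, 42, 34, 22, 32]
Insert 42: [2, 42, 46, 75, 81, 34, 22, 32]
Insert 34: [2, 34, 42, 46, 75, 81, 22, 32]
Insert 22: [2, 22, 34, 42, 46, 75, 81, 32]
Insert 32: [2, 22, 32, 34, 42, 46, 75, 81]

Sorted: [2, 22, 32, 34, 42, 46, 75, 81]


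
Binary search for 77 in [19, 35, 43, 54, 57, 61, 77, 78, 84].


Step 1: lo=0, hi=8, mid=4, val=57
Step 2: lo=5, hi=8, mid=6, val=77

Found at index 6


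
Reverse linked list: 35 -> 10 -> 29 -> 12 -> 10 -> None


Step 1: curr=35, set curr.next=prev(None) | reversed so far: 35
Step 2: curr=10, set curr.next=prev(35) | reversed so far: 10 -> 35
Step 3: curr=29, set curr.next=prev(10) | reversed so far: 29 -> 10 -> 35
Step 4: curr=12, set curr.next=prev(29) | reversed so far: 12 -> 29 -> 10 -> 35
Step 5: curr=10, set curr.next=prev(12) | reversed so far: 10 -> 12 -> 29 -> 10 -> 35

10 -> 12 -> 29 -> 10 -> 35 -> None


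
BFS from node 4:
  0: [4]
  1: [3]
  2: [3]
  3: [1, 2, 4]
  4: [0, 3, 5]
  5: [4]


Visit 4, enqueue [0, 3, 5]
Visit 0, enqueue []
Visit 3, enqueue [1, 2]
Visit 5, enqueue []
Visit 1, enqueue []
Visit 2, enqueue []

BFS order: [4, 0, 3, 5, 1, 2]


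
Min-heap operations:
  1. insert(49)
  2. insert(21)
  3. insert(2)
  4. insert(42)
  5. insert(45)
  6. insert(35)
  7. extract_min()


insert(49) -> [49]
insert(21) -> [21, 49]
insert(2) -> [2, 49, 21]
insert(42) -> [2, 42, 21, 49]
insert(45) -> [2, 42, 21, 49, 45]
insert(35) -> [2, 42, 21, 49, 45, 35]
extract_min()->2, [21, 42, 35, 49, 45]

Final heap: [21, 42, 35, 49, 45]


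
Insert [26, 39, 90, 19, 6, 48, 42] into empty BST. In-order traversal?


Insert 26: root
Insert 39: R from 26
Insert 90: R from 26 -> R from 39
Insert 19: L from 26
Insert 6: L from 26 -> L from 19
Insert 48: R from 26 -> R from 39 -> L from 90
Insert 42: R from 26 -> R from 39 -> L from 90 -> L from 48

In-order: [6, 19, 26, 39, 42, 48, 90]


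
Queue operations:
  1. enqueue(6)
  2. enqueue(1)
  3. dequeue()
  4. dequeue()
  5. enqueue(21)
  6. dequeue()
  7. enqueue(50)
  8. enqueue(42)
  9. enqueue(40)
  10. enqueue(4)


enqueue(6) -> [6]
enqueue(1) -> [6, 1]
dequeue()->6, [1]
dequeue()->1, []
enqueue(21) -> [21]
dequeue()->21, []
enqueue(50) -> [50]
enqueue(42) -> [50, 42]
enqueue(40) -> [50, 42, 40]
enqueue(4) -> [50, 42, 40, 4]

Final queue: [50, 42, 40, 4]


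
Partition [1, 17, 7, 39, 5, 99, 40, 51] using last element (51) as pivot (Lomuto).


Pivot: 51
  1 <= 51: advance i (no swap)
  17 <= 51: advance i (no swap)
  7 <= 51: advance i (no swap)
  39 <= 51: advance i (no swap)
  5 <= 51: advance i (no swap)
  40 <= 51: swap -> [1, 17, 7, 39, 5, 40, 99, 51]
Place pivot at 6: [1, 17, 7, 39, 5, 40, 51, 99]

Partitioned: [1, 17, 7, 39, 5, 40, 51, 99]


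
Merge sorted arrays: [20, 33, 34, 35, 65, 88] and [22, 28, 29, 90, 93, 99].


Take 20 from A
Take 22 from B
Take 28 from B
Take 29 from B
Take 33 from A
Take 34 from A
Take 35 from A
Take 65 from A
Take 88 from A

Merged: [20, 22, 28, 29, 33, 34, 35, 65, 88, 90, 93, 99]


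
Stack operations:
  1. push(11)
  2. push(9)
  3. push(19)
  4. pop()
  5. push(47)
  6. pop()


push(11) -> [11]
push(9) -> [11, 9]
push(19) -> [11, 9, 19]
pop()->19, [11, 9]
push(47) -> [11, 9, 47]
pop()->47, [11, 9]

Final stack: [11, 9]


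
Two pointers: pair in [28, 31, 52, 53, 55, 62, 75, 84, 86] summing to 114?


lo=0(28)+hi=8(86)=114

Yes: 28+86=114


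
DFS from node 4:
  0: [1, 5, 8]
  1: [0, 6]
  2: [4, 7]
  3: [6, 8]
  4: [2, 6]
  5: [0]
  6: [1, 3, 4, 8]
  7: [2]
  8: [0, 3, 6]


Visit 4, push [6, 2]
Visit 2, push [7]
Visit 7, push []
Visit 6, push [8, 3, 1]
Visit 1, push [0]
Visit 0, push [8, 5]
Visit 5, push []
Visit 8, push [3]
Visit 3, push []

DFS order: [4, 2, 7, 6, 1, 0, 5, 8, 3]


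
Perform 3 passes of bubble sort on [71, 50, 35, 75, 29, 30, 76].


Initial: [71, 50, 35, 75, 29, 30, 76]
Pass 1: [50, 35, 71, 29, 30, 75, 76] (4 swaps)
Pass 2: [35, 50, 29, 30, 71, 75, 76] (3 swaps)
Pass 3: [35, 29, 30, 50, 71, 75, 76] (2 swaps)

After 3 passes: [35, 29, 30, 50, 71, 75, 76]


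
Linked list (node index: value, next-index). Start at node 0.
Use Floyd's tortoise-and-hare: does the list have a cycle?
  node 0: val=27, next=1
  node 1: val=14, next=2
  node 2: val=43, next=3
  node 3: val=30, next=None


Floyd's tortoise (slow, +1) and hare (fast, +2):
  init: slow=0, fast=0
  step 1: slow=1, fast=2
  step 2: fast 2->3->None, no cycle

Cycle: no


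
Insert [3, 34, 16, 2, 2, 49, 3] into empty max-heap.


Insert 3: [3]
Insert 34: [34, 3]
Insert 16: [34, 3, 16]
Insert 2: [34, 3, 16, 2]
Insert 2: [34, 3, 16, 2, 2]
Insert 49: [49, 3, 34, 2, 2, 16]
Insert 3: [49, 3, 34, 2, 2, 16, 3]

Final heap: [49, 3, 34, 2, 2, 16, 3]


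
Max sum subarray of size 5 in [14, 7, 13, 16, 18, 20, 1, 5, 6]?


[0:5]: 68
[1:6]: 74
[2:7]: 68
[3:8]: 60
[4:9]: 50

Max: 74 at [1:6]


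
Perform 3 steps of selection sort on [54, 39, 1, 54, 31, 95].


Initial: [54, 39, 1, 54, 31, 95]
Step 1: min=1 at 2
  Swap: [1, 39, 54, 54, 31, 95]
Step 2: min=31 at 4
  Swap: [1, 31, 54, 54, 39, 95]
Step 3: min=39 at 4
  Swap: [1, 31, 39, 54, 54, 95]

After 3 steps: [1, 31, 39, 54, 54, 95]


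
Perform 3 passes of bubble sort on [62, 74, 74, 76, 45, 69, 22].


Initial: [62, 74, 74, 76, 45, 69, 22]
Pass 1: [62, 74, 74, 45, 69, 22, 76] (3 swaps)
Pass 2: [62, 74, 45, 69, 22, 74, 76] (3 swaps)
Pass 3: [62, 45, 69, 22, 74, 74, 76] (3 swaps)

After 3 passes: [62, 45, 69, 22, 74, 74, 76]


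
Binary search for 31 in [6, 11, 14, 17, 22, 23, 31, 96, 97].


Step 1: lo=0, hi=8, mid=4, val=22
Step 2: lo=5, hi=8, mid=6, val=31

Found at index 6


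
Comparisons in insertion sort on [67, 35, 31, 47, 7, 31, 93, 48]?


Algorithm: insertion sort
Input: [67, 35, 31, 47, 7, 31, 93, 48]
Sorted: [7, 31, 31, 35, 47, 48, 67, 93]

17


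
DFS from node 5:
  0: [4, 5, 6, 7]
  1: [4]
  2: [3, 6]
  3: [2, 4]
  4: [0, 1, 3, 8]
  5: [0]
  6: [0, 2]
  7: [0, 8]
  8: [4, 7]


Visit 5, push [0]
Visit 0, push [7, 6, 4]
Visit 4, push [8, 3, 1]
Visit 1, push []
Visit 3, push [2]
Visit 2, push [6]
Visit 6, push []
Visit 8, push [7]
Visit 7, push []

DFS order: [5, 0, 4, 1, 3, 2, 6, 8, 7]


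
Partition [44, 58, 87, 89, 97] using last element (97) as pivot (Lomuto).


Pivot: 97
  44 <= 97: advance i (no swap)
  58 <= 97: advance i (no swap)
  87 <= 97: advance i (no swap)
  89 <= 97: advance i (no swap)
Place pivot at 4: [44, 58, 87, 89, 97]

Partitioned: [44, 58, 87, 89, 97]


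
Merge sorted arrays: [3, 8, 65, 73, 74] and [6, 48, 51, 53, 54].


Take 3 from A
Take 6 from B
Take 8 from A
Take 48 from B
Take 51 from B
Take 53 from B
Take 54 from B

Merged: [3, 6, 8, 48, 51, 53, 54, 65, 73, 74]


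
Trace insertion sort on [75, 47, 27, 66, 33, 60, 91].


Initial: [75, 47, 27, 66, 33, 60, 91]
Insert 47: [47, 75, 27, 66, 33, 60, 91]
Insert 27: [27, 47, 75, 66, 33, 60, 91]
Insert 66: [27, 47, 66, 75, 33, 60, 91]
Insert 33: [27, 33, 47, 66, 75, 60, 91]
Insert 60: [27, 33, 47, 60, 66, 75, 91]
Insert 91: [27, 33, 47, 60, 66, 75, 91]

Sorted: [27, 33, 47, 60, 66, 75, 91]


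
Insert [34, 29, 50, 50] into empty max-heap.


Insert 34: [34]
Insert 29: [34, 29]
Insert 50: [50, 29, 34]
Insert 50: [50, 50, 34, 29]

Final heap: [50, 50, 34, 29]


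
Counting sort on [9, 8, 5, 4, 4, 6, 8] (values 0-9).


Input: [9, 8, 5, 4, 4, 6, 8]
Counts: [0, 0, 0, 0, 2, 1, 1, 0, 2, 1]

Sorted: [4, 4, 5, 6, 8, 8, 9]


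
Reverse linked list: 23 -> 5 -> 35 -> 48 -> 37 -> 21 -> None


Step 1: curr=23, set curr.next=prev(None) | reversed so far: 23
Step 2: curr=5, set curr.next=prev(23) | reversed so far: 5 -> 23
Step 3: curr=35, set curr.next=prev(5) | reversed so far: 35 -> 5 -> 23
Step 4: curr=48, set curr.next=prev(35) | reversed so far: 48 -> 35 -> 5 -> 23
Step 5: curr=37, set curr.next=prev(48) | reversed so far: 37 -> 48 -> 35 -> 5 -> 23
Step 6: curr=21, set curr.next=prev(37) | reversed so far: 21 -> 37 -> 48 -> 35 -> 5 -> 23

21 -> 37 -> 48 -> 35 -> 5 -> 23 -> None


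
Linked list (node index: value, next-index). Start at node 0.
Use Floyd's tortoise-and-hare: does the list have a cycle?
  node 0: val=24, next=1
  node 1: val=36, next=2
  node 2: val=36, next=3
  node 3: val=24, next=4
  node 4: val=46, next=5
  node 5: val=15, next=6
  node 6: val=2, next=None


Floyd's tortoise (slow, +1) and hare (fast, +2):
  init: slow=0, fast=0
  step 1: slow=1, fast=2
  step 2: slow=2, fast=4
  step 3: slow=3, fast=6
  step 4: fast -> None, no cycle

Cycle: no


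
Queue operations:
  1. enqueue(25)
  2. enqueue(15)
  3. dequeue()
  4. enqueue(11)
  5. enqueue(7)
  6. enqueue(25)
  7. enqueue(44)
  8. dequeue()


enqueue(25) -> [25]
enqueue(15) -> [25, 15]
dequeue()->25, [15]
enqueue(11) -> [15, 11]
enqueue(7) -> [15, 11, 7]
enqueue(25) -> [15, 11, 7, 25]
enqueue(44) -> [15, 11, 7, 25, 44]
dequeue()->15, [11, 7, 25, 44]

Final queue: [11, 7, 25, 44]


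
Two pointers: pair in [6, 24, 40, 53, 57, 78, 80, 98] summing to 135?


lo=0(6)+hi=7(98)=104
lo=1(24)+hi=7(98)=122
lo=2(40)+hi=7(98)=138
lo=2(40)+hi=6(80)=120
lo=3(53)+hi=6(80)=133
lo=4(57)+hi=6(80)=137
lo=4(57)+hi=5(78)=135

Yes: 57+78=135


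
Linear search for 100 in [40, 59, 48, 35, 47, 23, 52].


i=0: 40!=100
i=1: 59!=100
i=2: 48!=100
i=3: 35!=100
i=4: 47!=100
i=5: 23!=100
i=6: 52!=100

Not found, 7 comps


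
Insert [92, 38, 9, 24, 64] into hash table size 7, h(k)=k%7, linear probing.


Insert 92: h=1 -> slot 1
Insert 38: h=3 -> slot 3
Insert 9: h=2 -> slot 2
Insert 24: h=3, 1 probes -> slot 4
Insert 64: h=1, 4 probes -> slot 5

Table: [None, 92, 9, 38, 24, 64, None]


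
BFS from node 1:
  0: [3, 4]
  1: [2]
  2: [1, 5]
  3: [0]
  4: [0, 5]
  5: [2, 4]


Visit 1, enqueue [2]
Visit 2, enqueue [5]
Visit 5, enqueue [4]
Visit 4, enqueue [0]
Visit 0, enqueue [3]
Visit 3, enqueue []

BFS order: [1, 2, 5, 4, 0, 3]


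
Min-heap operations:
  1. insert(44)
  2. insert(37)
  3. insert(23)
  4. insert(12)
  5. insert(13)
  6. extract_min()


insert(44) -> [44]
insert(37) -> [37, 44]
insert(23) -> [23, 44, 37]
insert(12) -> [12, 23, 37, 44]
insert(13) -> [12, 13, 37, 44, 23]
extract_min()->12, [13, 23, 37, 44]

Final heap: [13, 23, 37, 44]


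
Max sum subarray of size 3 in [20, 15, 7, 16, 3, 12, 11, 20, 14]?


[0:3]: 42
[1:4]: 38
[2:5]: 26
[3:6]: 31
[4:7]: 26
[5:8]: 43
[6:9]: 45

Max: 45 at [6:9]


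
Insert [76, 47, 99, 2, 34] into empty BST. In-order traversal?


Insert 76: root
Insert 47: L from 76
Insert 99: R from 76
Insert 2: L from 76 -> L from 47
Insert 34: L from 76 -> L from 47 -> R from 2

In-order: [2, 34, 47, 76, 99]


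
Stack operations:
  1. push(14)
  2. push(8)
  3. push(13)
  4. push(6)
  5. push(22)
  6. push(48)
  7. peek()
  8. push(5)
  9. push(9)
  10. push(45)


push(14) -> [14]
push(8) -> [14, 8]
push(13) -> [14, 8, 13]
push(6) -> [14, 8, 13, 6]
push(22) -> [14, 8, 13, 6, 22]
push(48) -> [14, 8, 13, 6, 22, 48]
peek()->48
push(5) -> [14, 8, 13, 6, 22, 48, 5]
push(9) -> [14, 8, 13, 6, 22, 48, 5, 9]
push(45) -> [14, 8, 13, 6, 22, 48, 5, 9, 45]

Final stack: [14, 8, 13, 6, 22, 48, 5, 9, 45]


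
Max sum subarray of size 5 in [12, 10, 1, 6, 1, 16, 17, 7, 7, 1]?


[0:5]: 30
[1:6]: 34
[2:7]: 41
[3:8]: 47
[4:9]: 48
[5:10]: 48

Max: 48 at [4:9]


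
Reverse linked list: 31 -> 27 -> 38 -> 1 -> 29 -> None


Step 1: curr=31, set curr.next=prev(None) | reversed so far: 31
Step 2: curr=27, set curr.next=prev(31) | reversed so far: 27 -> 31
Step 3: curr=38, set curr.next=prev(27) | reversed so far: 38 -> 27 -> 31
Step 4: curr=1, set curr.next=prev(38) | reversed so far: 1 -> 38 -> 27 -> 31
Step 5: curr=29, set curr.next=prev(1) | reversed so far: 29 -> 1 -> 38 -> 27 -> 31

29 -> 1 -> 38 -> 27 -> 31 -> None


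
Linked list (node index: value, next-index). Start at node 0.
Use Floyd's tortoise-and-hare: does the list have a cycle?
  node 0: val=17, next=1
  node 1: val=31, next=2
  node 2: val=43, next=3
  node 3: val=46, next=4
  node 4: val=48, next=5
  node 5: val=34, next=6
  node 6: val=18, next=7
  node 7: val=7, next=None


Floyd's tortoise (slow, +1) and hare (fast, +2):
  init: slow=0, fast=0
  step 1: slow=1, fast=2
  step 2: slow=2, fast=4
  step 3: slow=3, fast=6
  step 4: fast 6->7->None, no cycle

Cycle: no


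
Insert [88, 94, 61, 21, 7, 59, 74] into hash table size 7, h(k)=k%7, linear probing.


Insert 88: h=4 -> slot 4
Insert 94: h=3 -> slot 3
Insert 61: h=5 -> slot 5
Insert 21: h=0 -> slot 0
Insert 7: h=0, 1 probes -> slot 1
Insert 59: h=3, 3 probes -> slot 6
Insert 74: h=4, 5 probes -> slot 2

Table: [21, 7, 74, 94, 88, 61, 59]


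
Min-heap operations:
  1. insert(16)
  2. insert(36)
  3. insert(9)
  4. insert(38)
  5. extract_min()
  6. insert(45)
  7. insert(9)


insert(16) -> [16]
insert(36) -> [16, 36]
insert(9) -> [9, 36, 16]
insert(38) -> [9, 36, 16, 38]
extract_min()->9, [16, 36, 38]
insert(45) -> [16, 36, 38, 45]
insert(9) -> [9, 16, 38, 45, 36]

Final heap: [9, 16, 38, 45, 36]


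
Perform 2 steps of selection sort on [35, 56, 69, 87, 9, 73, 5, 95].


Initial: [35, 56, 69, 87, 9, 73, 5, 95]
Step 1: min=5 at 6
  Swap: [5, 56, 69, 87, 9, 73, 35, 95]
Step 2: min=9 at 4
  Swap: [5, 9, 69, 87, 56, 73, 35, 95]

After 2 steps: [5, 9, 69, 87, 56, 73, 35, 95]


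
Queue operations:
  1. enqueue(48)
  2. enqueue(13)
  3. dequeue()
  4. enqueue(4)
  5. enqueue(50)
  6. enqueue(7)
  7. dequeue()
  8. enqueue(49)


enqueue(48) -> [48]
enqueue(13) -> [48, 13]
dequeue()->48, [13]
enqueue(4) -> [13, 4]
enqueue(50) -> [13, 4, 50]
enqueue(7) -> [13, 4, 50, 7]
dequeue()->13, [4, 50, 7]
enqueue(49) -> [4, 50, 7, 49]

Final queue: [4, 50, 7, 49]


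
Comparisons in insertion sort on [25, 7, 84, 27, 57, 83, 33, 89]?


Algorithm: insertion sort
Input: [25, 7, 84, 27, 57, 83, 33, 89]
Sorted: [7, 25, 27, 33, 57, 83, 84, 89]

13


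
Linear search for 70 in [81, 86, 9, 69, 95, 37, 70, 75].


i=0: 81!=70
i=1: 86!=70
i=2: 9!=70
i=3: 69!=70
i=4: 95!=70
i=5: 37!=70
i=6: 70==70 found!

Found at 6, 7 comps


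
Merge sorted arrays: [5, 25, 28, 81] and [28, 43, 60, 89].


Take 5 from A
Take 25 from A
Take 28 from A
Take 28 from B
Take 43 from B
Take 60 from B
Take 81 from A

Merged: [5, 25, 28, 28, 43, 60, 81, 89]


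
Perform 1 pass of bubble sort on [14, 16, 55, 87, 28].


Initial: [14, 16, 55, 87, 28]
Pass 1: [14, 16, 55, 28, 87] (1 swaps)

After 1 pass: [14, 16, 55, 28, 87]


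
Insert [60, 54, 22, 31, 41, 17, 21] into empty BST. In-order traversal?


Insert 60: root
Insert 54: L from 60
Insert 22: L from 60 -> L from 54
Insert 31: L from 60 -> L from 54 -> R from 22
Insert 41: L from 60 -> L from 54 -> R from 22 -> R from 31
Insert 17: L from 60 -> L from 54 -> L from 22
Insert 21: L from 60 -> L from 54 -> L from 22 -> R from 17

In-order: [17, 21, 22, 31, 41, 54, 60]


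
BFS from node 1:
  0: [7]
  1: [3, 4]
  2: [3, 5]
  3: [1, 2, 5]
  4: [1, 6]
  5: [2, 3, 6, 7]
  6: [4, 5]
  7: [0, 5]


Visit 1, enqueue [3, 4]
Visit 3, enqueue [2, 5]
Visit 4, enqueue [6]
Visit 2, enqueue []
Visit 5, enqueue [7]
Visit 6, enqueue []
Visit 7, enqueue [0]
Visit 0, enqueue []

BFS order: [1, 3, 4, 2, 5, 6, 7, 0]


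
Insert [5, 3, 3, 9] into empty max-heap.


Insert 5: [5]
Insert 3: [5, 3]
Insert 3: [5, 3, 3]
Insert 9: [9, 5, 3, 3]

Final heap: [9, 5, 3, 3]


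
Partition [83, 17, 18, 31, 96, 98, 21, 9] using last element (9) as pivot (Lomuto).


Pivot: 9
Place pivot at 0: [9, 17, 18, 31, 96, 98, 21, 83]

Partitioned: [9, 17, 18, 31, 96, 98, 21, 83]


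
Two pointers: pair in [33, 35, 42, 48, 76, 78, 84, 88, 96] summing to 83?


lo=0(33)+hi=8(96)=129
lo=0(33)+hi=7(88)=121
lo=0(33)+hi=6(84)=117
lo=0(33)+hi=5(78)=111
lo=0(33)+hi=4(76)=109
lo=0(33)+hi=3(48)=81
lo=1(35)+hi=3(48)=83

Yes: 35+48=83


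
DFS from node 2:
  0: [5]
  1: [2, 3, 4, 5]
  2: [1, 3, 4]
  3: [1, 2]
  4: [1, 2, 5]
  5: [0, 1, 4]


Visit 2, push [4, 3, 1]
Visit 1, push [5, 4, 3]
Visit 3, push []
Visit 4, push [5]
Visit 5, push [0]
Visit 0, push []

DFS order: [2, 1, 3, 4, 5, 0]


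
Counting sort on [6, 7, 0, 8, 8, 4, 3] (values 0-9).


Input: [6, 7, 0, 8, 8, 4, 3]
Counts: [1, 0, 0, 1, 1, 0, 1, 1, 2, 0]

Sorted: [0, 3, 4, 6, 7, 8, 8]


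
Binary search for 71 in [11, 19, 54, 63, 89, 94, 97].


Step 1: lo=0, hi=6, mid=3, val=63
Step 2: lo=4, hi=6, mid=5, val=94
Step 3: lo=4, hi=4, mid=4, val=89

Not found


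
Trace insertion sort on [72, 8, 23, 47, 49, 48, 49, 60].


Initial: [72, 8, 23, 47, 49, 48, 49, 60]
Insert 8: [8, 72, 23, 47, 49, 48, 49, 60]
Insert 23: [8, 23, 72, 47, 49, 48, 49, 60]
Insert 47: [8, 23, 47, 72, 49, 48, 49, 60]
Insert 49: [8, 23, 47, 49, 72, 48, 49, 60]
Insert 48: [8, 23, 47, 48, 49, 72, 49, 60]
Insert 49: [8, 23, 47, 48, 49, 49, 72, 60]
Insert 60: [8, 23, 47, 48, 49, 49, 60, 72]

Sorted: [8, 23, 47, 48, 49, 49, 60, 72]


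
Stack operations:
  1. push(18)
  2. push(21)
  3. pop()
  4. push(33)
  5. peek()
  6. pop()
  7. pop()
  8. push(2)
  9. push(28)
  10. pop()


push(18) -> [18]
push(21) -> [18, 21]
pop()->21, [18]
push(33) -> [18, 33]
peek()->33
pop()->33, [18]
pop()->18, []
push(2) -> [2]
push(28) -> [2, 28]
pop()->28, [2]

Final stack: [2]


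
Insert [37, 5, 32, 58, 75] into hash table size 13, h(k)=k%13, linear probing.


Insert 37: h=11 -> slot 11
Insert 5: h=5 -> slot 5
Insert 32: h=6 -> slot 6
Insert 58: h=6, 1 probes -> slot 7
Insert 75: h=10 -> slot 10

Table: [None, None, None, None, None, 5, 32, 58, None, None, 75, 37, None]


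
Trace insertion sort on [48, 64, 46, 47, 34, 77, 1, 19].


Initial: [48, 64, 46, 47, 34, 77, 1, 19]
Insert 64: [48, 64, 46, 47, 34, 77, 1, 19]
Insert 46: [46, 48, 64, 47, 34, 77, 1, 19]
Insert 47: [46, 47, 48, 64, 34, 77, 1, 19]
Insert 34: [34, 46, 47, 48, 64, 77, 1, 19]
Insert 77: [34, 46, 47, 48, 64, 77, 1, 19]
Insert 1: [1, 34, 46, 47, 48, 64, 77, 19]
Insert 19: [1, 19, 34, 46, 47, 48, 64, 77]

Sorted: [1, 19, 34, 46, 47, 48, 64, 77]


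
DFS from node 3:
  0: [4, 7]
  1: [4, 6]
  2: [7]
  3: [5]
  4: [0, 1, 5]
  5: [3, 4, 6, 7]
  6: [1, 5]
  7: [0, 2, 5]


Visit 3, push [5]
Visit 5, push [7, 6, 4]
Visit 4, push [1, 0]
Visit 0, push [7]
Visit 7, push [2]
Visit 2, push []
Visit 1, push [6]
Visit 6, push []

DFS order: [3, 5, 4, 0, 7, 2, 1, 6]


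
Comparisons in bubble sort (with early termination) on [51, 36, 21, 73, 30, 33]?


Algorithm: bubble sort (with early termination)
Input: [51, 36, 21, 73, 30, 33]
Sorted: [21, 30, 33, 36, 51, 73]

14


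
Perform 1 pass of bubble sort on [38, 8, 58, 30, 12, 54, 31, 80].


Initial: [38, 8, 58, 30, 12, 54, 31, 80]
Pass 1: [8, 38, 30, 12, 54, 31, 58, 80] (5 swaps)

After 1 pass: [8, 38, 30, 12, 54, 31, 58, 80]


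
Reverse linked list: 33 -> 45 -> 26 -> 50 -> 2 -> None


Step 1: curr=33, set curr.next=prev(None) | reversed so far: 33
Step 2: curr=45, set curr.next=prev(33) | reversed so far: 45 -> 33
Step 3: curr=26, set curr.next=prev(45) | reversed so far: 26 -> 45 -> 33
Step 4: curr=50, set curr.next=prev(26) | reversed so far: 50 -> 26 -> 45 -> 33
Step 5: curr=2, set curr.next=prev(50) | reversed so far: 2 -> 50 -> 26 -> 45 -> 33

2 -> 50 -> 26 -> 45 -> 33 -> None


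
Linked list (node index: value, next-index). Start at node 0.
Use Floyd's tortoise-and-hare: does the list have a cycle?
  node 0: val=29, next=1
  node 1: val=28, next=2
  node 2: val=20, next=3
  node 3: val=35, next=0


Floyd's tortoise (slow, +1) and hare (fast, +2):
  init: slow=0, fast=0
  step 1: slow=1, fast=2
  step 2: slow=2, fast=0
  step 3: slow=3, fast=2
  step 4: slow=0, fast=0
  slow == fast at node 0: cycle detected

Cycle: yes


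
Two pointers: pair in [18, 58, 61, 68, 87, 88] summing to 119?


lo=0(18)+hi=5(88)=106
lo=1(58)+hi=5(88)=146
lo=1(58)+hi=4(87)=145
lo=1(58)+hi=3(68)=126
lo=1(58)+hi=2(61)=119

Yes: 58+61=119


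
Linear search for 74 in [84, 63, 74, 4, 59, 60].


i=0: 84!=74
i=1: 63!=74
i=2: 74==74 found!

Found at 2, 3 comps


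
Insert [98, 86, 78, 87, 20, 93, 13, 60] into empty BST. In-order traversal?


Insert 98: root
Insert 86: L from 98
Insert 78: L from 98 -> L from 86
Insert 87: L from 98 -> R from 86
Insert 20: L from 98 -> L from 86 -> L from 78
Insert 93: L from 98 -> R from 86 -> R from 87
Insert 13: L from 98 -> L from 86 -> L from 78 -> L from 20
Insert 60: L from 98 -> L from 86 -> L from 78 -> R from 20

In-order: [13, 20, 60, 78, 86, 87, 93, 98]


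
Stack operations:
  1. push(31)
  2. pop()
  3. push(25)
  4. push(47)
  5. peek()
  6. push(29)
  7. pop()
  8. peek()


push(31) -> [31]
pop()->31, []
push(25) -> [25]
push(47) -> [25, 47]
peek()->47
push(29) -> [25, 47, 29]
pop()->29, [25, 47]
peek()->47

Final stack: [25, 47]


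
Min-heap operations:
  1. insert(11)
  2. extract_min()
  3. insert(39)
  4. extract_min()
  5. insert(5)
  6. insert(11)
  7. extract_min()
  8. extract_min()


insert(11) -> [11]
extract_min()->11, []
insert(39) -> [39]
extract_min()->39, []
insert(5) -> [5]
insert(11) -> [5, 11]
extract_min()->5, [11]
extract_min()->11, []

Final heap: []


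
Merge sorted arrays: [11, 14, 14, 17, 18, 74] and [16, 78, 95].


Take 11 from A
Take 14 from A
Take 14 from A
Take 16 from B
Take 17 from A
Take 18 from A
Take 74 from A

Merged: [11, 14, 14, 16, 17, 18, 74, 78, 95]


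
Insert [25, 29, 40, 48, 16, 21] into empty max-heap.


Insert 25: [25]
Insert 29: [29, 25]
Insert 40: [40, 25, 29]
Insert 48: [48, 40, 29, 25]
Insert 16: [48, 40, 29, 25, 16]
Insert 21: [48, 40, 29, 25, 16, 21]

Final heap: [48, 40, 29, 25, 16, 21]


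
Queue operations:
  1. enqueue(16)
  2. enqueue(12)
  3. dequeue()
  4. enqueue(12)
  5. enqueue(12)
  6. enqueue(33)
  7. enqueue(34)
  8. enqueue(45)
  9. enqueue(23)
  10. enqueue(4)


enqueue(16) -> [16]
enqueue(12) -> [16, 12]
dequeue()->16, [12]
enqueue(12) -> [12, 12]
enqueue(12) -> [12, 12, 12]
enqueue(33) -> [12, 12, 12, 33]
enqueue(34) -> [12, 12, 12, 33, 34]
enqueue(45) -> [12, 12, 12, 33, 34, 45]
enqueue(23) -> [12, 12, 12, 33, 34, 45, 23]
enqueue(4) -> [12, 12, 12, 33, 34, 45, 23, 4]

Final queue: [12, 12, 12, 33, 34, 45, 23, 4]


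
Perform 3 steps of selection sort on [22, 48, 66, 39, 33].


Initial: [22, 48, 66, 39, 33]
Step 1: min=22 at 0
  Swap: [22, 48, 66, 39, 33]
Step 2: min=33 at 4
  Swap: [22, 33, 66, 39, 48]
Step 3: min=39 at 3
  Swap: [22, 33, 39, 66, 48]

After 3 steps: [22, 33, 39, 66, 48]


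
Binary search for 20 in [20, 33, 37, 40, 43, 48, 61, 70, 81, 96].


Step 1: lo=0, hi=9, mid=4, val=43
Step 2: lo=0, hi=3, mid=1, val=33
Step 3: lo=0, hi=0, mid=0, val=20

Found at index 0


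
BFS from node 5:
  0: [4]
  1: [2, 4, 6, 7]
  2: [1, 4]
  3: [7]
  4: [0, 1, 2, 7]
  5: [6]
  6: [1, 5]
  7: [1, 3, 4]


Visit 5, enqueue [6]
Visit 6, enqueue [1]
Visit 1, enqueue [2, 4, 7]
Visit 2, enqueue []
Visit 4, enqueue [0]
Visit 7, enqueue [3]
Visit 0, enqueue []
Visit 3, enqueue []

BFS order: [5, 6, 1, 2, 4, 7, 0, 3]


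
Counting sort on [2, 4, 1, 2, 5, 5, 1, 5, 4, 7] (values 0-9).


Input: [2, 4, 1, 2, 5, 5, 1, 5, 4, 7]
Counts: [0, 2, 2, 0, 2, 3, 0, 1, 0, 0]

Sorted: [1, 1, 2, 2, 4, 4, 5, 5, 5, 7]


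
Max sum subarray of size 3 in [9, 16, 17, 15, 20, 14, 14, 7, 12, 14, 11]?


[0:3]: 42
[1:4]: 48
[2:5]: 52
[3:6]: 49
[4:7]: 48
[5:8]: 35
[6:9]: 33
[7:10]: 33
[8:11]: 37

Max: 52 at [2:5]


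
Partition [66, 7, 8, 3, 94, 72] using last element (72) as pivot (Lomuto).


Pivot: 72
  66 <= 72: advance i (no swap)
  7 <= 72: advance i (no swap)
  8 <= 72: advance i (no swap)
  3 <= 72: advance i (no swap)
Place pivot at 4: [66, 7, 8, 3, 72, 94]

Partitioned: [66, 7, 8, 3, 72, 94]


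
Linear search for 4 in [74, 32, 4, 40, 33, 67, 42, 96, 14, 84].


i=0: 74!=4
i=1: 32!=4
i=2: 4==4 found!

Found at 2, 3 comps


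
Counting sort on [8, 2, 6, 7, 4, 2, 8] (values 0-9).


Input: [8, 2, 6, 7, 4, 2, 8]
Counts: [0, 0, 2, 0, 1, 0, 1, 1, 2, 0]

Sorted: [2, 2, 4, 6, 7, 8, 8]


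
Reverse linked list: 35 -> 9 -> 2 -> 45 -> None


Step 1: curr=35, set curr.next=prev(None) | reversed so far: 35
Step 2: curr=9, set curr.next=prev(35) | reversed so far: 9 -> 35
Step 3: curr=2, set curr.next=prev(9) | reversed so far: 2 -> 9 -> 35
Step 4: curr=45, set curr.next=prev(2) | reversed so far: 45 -> 2 -> 9 -> 35

45 -> 2 -> 9 -> 35 -> None


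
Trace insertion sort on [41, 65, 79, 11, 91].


Initial: [41, 65, 79, 11, 91]
Insert 65: [41, 65, 79, 11, 91]
Insert 79: [41, 65, 79, 11, 91]
Insert 11: [11, 41, 65, 79, 91]
Insert 91: [11, 41, 65, 79, 91]

Sorted: [11, 41, 65, 79, 91]


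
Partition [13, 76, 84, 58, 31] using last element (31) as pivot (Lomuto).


Pivot: 31
  13 <= 31: advance i (no swap)
Place pivot at 1: [13, 31, 84, 58, 76]

Partitioned: [13, 31, 84, 58, 76]


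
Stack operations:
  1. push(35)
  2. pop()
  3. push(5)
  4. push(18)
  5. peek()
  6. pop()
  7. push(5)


push(35) -> [35]
pop()->35, []
push(5) -> [5]
push(18) -> [5, 18]
peek()->18
pop()->18, [5]
push(5) -> [5, 5]

Final stack: [5, 5]


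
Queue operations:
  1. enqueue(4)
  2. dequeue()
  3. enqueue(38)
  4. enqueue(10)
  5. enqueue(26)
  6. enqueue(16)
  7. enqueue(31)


enqueue(4) -> [4]
dequeue()->4, []
enqueue(38) -> [38]
enqueue(10) -> [38, 10]
enqueue(26) -> [38, 10, 26]
enqueue(16) -> [38, 10, 26, 16]
enqueue(31) -> [38, 10, 26, 16, 31]

Final queue: [38, 10, 26, 16, 31]


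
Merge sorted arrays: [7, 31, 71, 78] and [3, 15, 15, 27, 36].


Take 3 from B
Take 7 from A
Take 15 from B
Take 15 from B
Take 27 from B
Take 31 from A
Take 36 from B

Merged: [3, 7, 15, 15, 27, 31, 36, 71, 78]


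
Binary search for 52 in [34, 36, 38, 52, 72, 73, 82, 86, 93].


Step 1: lo=0, hi=8, mid=4, val=72
Step 2: lo=0, hi=3, mid=1, val=36
Step 3: lo=2, hi=3, mid=2, val=38
Step 4: lo=3, hi=3, mid=3, val=52

Found at index 3


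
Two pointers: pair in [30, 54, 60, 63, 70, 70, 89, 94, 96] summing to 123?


lo=0(30)+hi=8(96)=126
lo=0(30)+hi=7(94)=124
lo=0(30)+hi=6(89)=119
lo=1(54)+hi=6(89)=143
lo=1(54)+hi=5(70)=124
lo=1(54)+hi=4(70)=124
lo=1(54)+hi=3(63)=117
lo=2(60)+hi=3(63)=123

Yes: 60+63=123


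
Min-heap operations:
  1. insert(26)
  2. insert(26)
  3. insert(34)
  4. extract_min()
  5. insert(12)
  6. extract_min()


insert(26) -> [26]
insert(26) -> [26, 26]
insert(34) -> [26, 26, 34]
extract_min()->26, [26, 34]
insert(12) -> [12, 34, 26]
extract_min()->12, [26, 34]

Final heap: [26, 34]


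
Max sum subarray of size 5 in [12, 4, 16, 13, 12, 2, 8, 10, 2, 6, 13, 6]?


[0:5]: 57
[1:6]: 47
[2:7]: 51
[3:8]: 45
[4:9]: 34
[5:10]: 28
[6:11]: 39
[7:12]: 37

Max: 57 at [0:5]


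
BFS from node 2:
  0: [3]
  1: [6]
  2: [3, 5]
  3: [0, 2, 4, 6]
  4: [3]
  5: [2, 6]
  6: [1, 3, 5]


Visit 2, enqueue [3, 5]
Visit 3, enqueue [0, 4, 6]
Visit 5, enqueue []
Visit 0, enqueue []
Visit 4, enqueue []
Visit 6, enqueue [1]
Visit 1, enqueue []

BFS order: [2, 3, 5, 0, 4, 6, 1]


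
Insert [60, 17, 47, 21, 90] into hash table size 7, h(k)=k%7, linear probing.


Insert 60: h=4 -> slot 4
Insert 17: h=3 -> slot 3
Insert 47: h=5 -> slot 5
Insert 21: h=0 -> slot 0
Insert 90: h=6 -> slot 6

Table: [21, None, None, 17, 60, 47, 90]


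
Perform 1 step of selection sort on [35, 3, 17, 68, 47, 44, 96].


Initial: [35, 3, 17, 68, 47, 44, 96]
Step 1: min=3 at 1
  Swap: [3, 35, 17, 68, 47, 44, 96]

After 1 step: [3, 35, 17, 68, 47, 44, 96]


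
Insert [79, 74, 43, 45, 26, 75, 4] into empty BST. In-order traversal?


Insert 79: root
Insert 74: L from 79
Insert 43: L from 79 -> L from 74
Insert 45: L from 79 -> L from 74 -> R from 43
Insert 26: L from 79 -> L from 74 -> L from 43
Insert 75: L from 79 -> R from 74
Insert 4: L from 79 -> L from 74 -> L from 43 -> L from 26

In-order: [4, 26, 43, 45, 74, 75, 79]


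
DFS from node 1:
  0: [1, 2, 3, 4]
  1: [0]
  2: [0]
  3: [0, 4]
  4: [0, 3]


Visit 1, push [0]
Visit 0, push [4, 3, 2]
Visit 2, push []
Visit 3, push [4]
Visit 4, push []

DFS order: [1, 0, 2, 3, 4]


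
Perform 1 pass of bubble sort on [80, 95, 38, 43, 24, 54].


Initial: [80, 95, 38, 43, 24, 54]
Pass 1: [80, 38, 43, 24, 54, 95] (4 swaps)

After 1 pass: [80, 38, 43, 24, 54, 95]


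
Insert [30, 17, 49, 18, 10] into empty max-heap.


Insert 30: [30]
Insert 17: [30, 17]
Insert 49: [49, 17, 30]
Insert 18: [49, 18, 30, 17]
Insert 10: [49, 18, 30, 17, 10]

Final heap: [49, 18, 30, 17, 10]


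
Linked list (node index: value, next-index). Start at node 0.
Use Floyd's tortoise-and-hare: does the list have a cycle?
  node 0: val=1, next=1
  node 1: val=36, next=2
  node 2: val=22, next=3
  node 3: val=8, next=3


Floyd's tortoise (slow, +1) and hare (fast, +2):
  init: slow=0, fast=0
  step 1: slow=1, fast=2
  step 2: slow=2, fast=3
  step 3: slow=3, fast=3
  slow == fast at node 3: cycle detected

Cycle: yes


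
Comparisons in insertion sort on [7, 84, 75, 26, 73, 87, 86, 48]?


Algorithm: insertion sort
Input: [7, 84, 75, 26, 73, 87, 86, 48]
Sorted: [7, 26, 48, 73, 75, 84, 86, 87]

18


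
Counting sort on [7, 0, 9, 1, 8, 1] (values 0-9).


Input: [7, 0, 9, 1, 8, 1]
Counts: [1, 2, 0, 0, 0, 0, 0, 1, 1, 1]

Sorted: [0, 1, 1, 7, 8, 9]


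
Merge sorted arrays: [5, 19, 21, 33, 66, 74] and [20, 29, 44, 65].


Take 5 from A
Take 19 from A
Take 20 from B
Take 21 from A
Take 29 from B
Take 33 from A
Take 44 from B
Take 65 from B

Merged: [5, 19, 20, 21, 29, 33, 44, 65, 66, 74]


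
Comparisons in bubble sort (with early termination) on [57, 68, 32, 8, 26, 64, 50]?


Algorithm: bubble sort (with early termination)
Input: [57, 68, 32, 8, 26, 64, 50]
Sorted: [8, 26, 32, 50, 57, 64, 68]

18


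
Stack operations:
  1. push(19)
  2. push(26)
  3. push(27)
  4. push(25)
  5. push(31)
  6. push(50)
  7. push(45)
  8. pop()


push(19) -> [19]
push(26) -> [19, 26]
push(27) -> [19, 26, 27]
push(25) -> [19, 26, 27, 25]
push(31) -> [19, 26, 27, 25, 31]
push(50) -> [19, 26, 27, 25, 31, 50]
push(45) -> [19, 26, 27, 25, 31, 50, 45]
pop()->45, [19, 26, 27, 25, 31, 50]

Final stack: [19, 26, 27, 25, 31, 50]


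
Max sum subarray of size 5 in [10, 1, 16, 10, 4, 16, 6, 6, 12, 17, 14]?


[0:5]: 41
[1:6]: 47
[2:7]: 52
[3:8]: 42
[4:9]: 44
[5:10]: 57
[6:11]: 55

Max: 57 at [5:10]


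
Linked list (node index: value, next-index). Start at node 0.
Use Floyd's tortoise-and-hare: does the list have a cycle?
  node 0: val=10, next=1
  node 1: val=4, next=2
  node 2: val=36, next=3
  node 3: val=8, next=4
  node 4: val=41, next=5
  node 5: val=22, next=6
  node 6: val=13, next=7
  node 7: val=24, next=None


Floyd's tortoise (slow, +1) and hare (fast, +2):
  init: slow=0, fast=0
  step 1: slow=1, fast=2
  step 2: slow=2, fast=4
  step 3: slow=3, fast=6
  step 4: fast 6->7->None, no cycle

Cycle: no


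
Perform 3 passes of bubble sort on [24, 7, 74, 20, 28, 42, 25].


Initial: [24, 7, 74, 20, 28, 42, 25]
Pass 1: [7, 24, 20, 28, 42, 25, 74] (5 swaps)
Pass 2: [7, 20, 24, 28, 25, 42, 74] (2 swaps)
Pass 3: [7, 20, 24, 25, 28, 42, 74] (1 swaps)

After 3 passes: [7, 20, 24, 25, 28, 42, 74]


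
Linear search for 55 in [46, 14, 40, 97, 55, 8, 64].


i=0: 46!=55
i=1: 14!=55
i=2: 40!=55
i=3: 97!=55
i=4: 55==55 found!

Found at 4, 5 comps


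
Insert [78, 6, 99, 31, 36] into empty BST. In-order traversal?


Insert 78: root
Insert 6: L from 78
Insert 99: R from 78
Insert 31: L from 78 -> R from 6
Insert 36: L from 78 -> R from 6 -> R from 31

In-order: [6, 31, 36, 78, 99]


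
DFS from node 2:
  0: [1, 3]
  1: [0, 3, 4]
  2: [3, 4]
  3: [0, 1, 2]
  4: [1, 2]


Visit 2, push [4, 3]
Visit 3, push [1, 0]
Visit 0, push [1]
Visit 1, push [4]
Visit 4, push []

DFS order: [2, 3, 0, 1, 4]


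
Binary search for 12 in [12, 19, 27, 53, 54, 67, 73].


Step 1: lo=0, hi=6, mid=3, val=53
Step 2: lo=0, hi=2, mid=1, val=19
Step 3: lo=0, hi=0, mid=0, val=12

Found at index 0


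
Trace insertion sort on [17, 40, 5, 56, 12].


Initial: [17, 40, 5, 56, 12]
Insert 40: [17, 40, 5, 56, 12]
Insert 5: [5, 17, 40, 56, 12]
Insert 56: [5, 17, 40, 56, 12]
Insert 12: [5, 12, 17, 40, 56]

Sorted: [5, 12, 17, 40, 56]


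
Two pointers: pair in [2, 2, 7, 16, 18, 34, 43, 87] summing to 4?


lo=0(2)+hi=7(87)=89
lo=0(2)+hi=6(43)=45
lo=0(2)+hi=5(34)=36
lo=0(2)+hi=4(18)=20
lo=0(2)+hi=3(16)=18
lo=0(2)+hi=2(7)=9
lo=0(2)+hi=1(2)=4

Yes: 2+2=4


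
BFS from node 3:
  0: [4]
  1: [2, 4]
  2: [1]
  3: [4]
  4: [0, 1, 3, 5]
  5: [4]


Visit 3, enqueue [4]
Visit 4, enqueue [0, 1, 5]
Visit 0, enqueue []
Visit 1, enqueue [2]
Visit 5, enqueue []
Visit 2, enqueue []

BFS order: [3, 4, 0, 1, 5, 2]


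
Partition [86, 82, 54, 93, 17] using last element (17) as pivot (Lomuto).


Pivot: 17
Place pivot at 0: [17, 82, 54, 93, 86]

Partitioned: [17, 82, 54, 93, 86]


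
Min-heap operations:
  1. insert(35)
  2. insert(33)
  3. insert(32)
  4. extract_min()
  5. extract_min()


insert(35) -> [35]
insert(33) -> [33, 35]
insert(32) -> [32, 35, 33]
extract_min()->32, [33, 35]
extract_min()->33, [35]

Final heap: [35]


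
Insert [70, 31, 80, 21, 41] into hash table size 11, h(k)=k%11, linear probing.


Insert 70: h=4 -> slot 4
Insert 31: h=9 -> slot 9
Insert 80: h=3 -> slot 3
Insert 21: h=10 -> slot 10
Insert 41: h=8 -> slot 8

Table: [None, None, None, 80, 70, None, None, None, 41, 31, 21]


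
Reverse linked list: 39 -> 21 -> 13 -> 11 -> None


Step 1: curr=39, set curr.next=prev(None) | reversed so far: 39
Step 2: curr=21, set curr.next=prev(39) | reversed so far: 21 -> 39
Step 3: curr=13, set curr.next=prev(21) | reversed so far: 13 -> 21 -> 39
Step 4: curr=11, set curr.next=prev(13) | reversed so far: 11 -> 13 -> 21 -> 39

11 -> 13 -> 21 -> 39 -> None


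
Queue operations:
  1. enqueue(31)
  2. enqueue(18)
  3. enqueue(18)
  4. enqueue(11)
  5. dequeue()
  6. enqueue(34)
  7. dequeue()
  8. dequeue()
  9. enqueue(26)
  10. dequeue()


enqueue(31) -> [31]
enqueue(18) -> [31, 18]
enqueue(18) -> [31, 18, 18]
enqueue(11) -> [31, 18, 18, 11]
dequeue()->31, [18, 18, 11]
enqueue(34) -> [18, 18, 11, 34]
dequeue()->18, [18, 11, 34]
dequeue()->18, [11, 34]
enqueue(26) -> [11, 34, 26]
dequeue()->11, [34, 26]

Final queue: [34, 26]


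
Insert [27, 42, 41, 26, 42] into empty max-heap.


Insert 27: [27]
Insert 42: [42, 27]
Insert 41: [42, 27, 41]
Insert 26: [42, 27, 41, 26]
Insert 42: [42, 42, 41, 26, 27]

Final heap: [42, 42, 41, 26, 27]


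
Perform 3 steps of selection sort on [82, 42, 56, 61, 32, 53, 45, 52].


Initial: [82, 42, 56, 61, 32, 53, 45, 52]
Step 1: min=32 at 4
  Swap: [32, 42, 56, 61, 82, 53, 45, 52]
Step 2: min=42 at 1
  Swap: [32, 42, 56, 61, 82, 53, 45, 52]
Step 3: min=45 at 6
  Swap: [32, 42, 45, 61, 82, 53, 56, 52]

After 3 steps: [32, 42, 45, 61, 82, 53, 56, 52]


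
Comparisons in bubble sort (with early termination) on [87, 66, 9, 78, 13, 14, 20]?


Algorithm: bubble sort (with early termination)
Input: [87, 66, 9, 78, 13, 14, 20]
Sorted: [9, 13, 14, 20, 66, 78, 87]

18


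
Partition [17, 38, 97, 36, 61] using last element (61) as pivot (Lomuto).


Pivot: 61
  17 <= 61: advance i (no swap)
  38 <= 61: advance i (no swap)
  36 <= 61: swap -> [17, 38, 36, 97, 61]
Place pivot at 3: [17, 38, 36, 61, 97]

Partitioned: [17, 38, 36, 61, 97]


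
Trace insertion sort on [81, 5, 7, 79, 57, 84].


Initial: [81, 5, 7, 79, 57, 84]
Insert 5: [5, 81, 7, 79, 57, 84]
Insert 7: [5, 7, 81, 79, 57, 84]
Insert 79: [5, 7, 79, 81, 57, 84]
Insert 57: [5, 7, 57, 79, 81, 84]
Insert 84: [5, 7, 57, 79, 81, 84]

Sorted: [5, 7, 57, 79, 81, 84]


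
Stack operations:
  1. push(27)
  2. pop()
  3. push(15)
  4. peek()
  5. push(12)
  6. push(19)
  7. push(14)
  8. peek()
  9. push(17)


push(27) -> [27]
pop()->27, []
push(15) -> [15]
peek()->15
push(12) -> [15, 12]
push(19) -> [15, 12, 19]
push(14) -> [15, 12, 19, 14]
peek()->14
push(17) -> [15, 12, 19, 14, 17]

Final stack: [15, 12, 19, 14, 17]


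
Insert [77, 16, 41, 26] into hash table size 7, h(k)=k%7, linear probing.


Insert 77: h=0 -> slot 0
Insert 16: h=2 -> slot 2
Insert 41: h=6 -> slot 6
Insert 26: h=5 -> slot 5

Table: [77, None, 16, None, None, 26, 41]


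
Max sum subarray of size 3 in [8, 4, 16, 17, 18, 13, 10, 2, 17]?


[0:3]: 28
[1:4]: 37
[2:5]: 51
[3:6]: 48
[4:7]: 41
[5:8]: 25
[6:9]: 29

Max: 51 at [2:5]


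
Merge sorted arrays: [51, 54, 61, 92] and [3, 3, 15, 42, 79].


Take 3 from B
Take 3 from B
Take 15 from B
Take 42 from B
Take 51 from A
Take 54 from A
Take 61 from A
Take 79 from B

Merged: [3, 3, 15, 42, 51, 54, 61, 79, 92]


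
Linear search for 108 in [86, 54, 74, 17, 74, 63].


i=0: 86!=108
i=1: 54!=108
i=2: 74!=108
i=3: 17!=108
i=4: 74!=108
i=5: 63!=108

Not found, 6 comps


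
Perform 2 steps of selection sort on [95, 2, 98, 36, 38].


Initial: [95, 2, 98, 36, 38]
Step 1: min=2 at 1
  Swap: [2, 95, 98, 36, 38]
Step 2: min=36 at 3
  Swap: [2, 36, 98, 95, 38]

After 2 steps: [2, 36, 98, 95, 38]


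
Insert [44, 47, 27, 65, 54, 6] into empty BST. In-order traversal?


Insert 44: root
Insert 47: R from 44
Insert 27: L from 44
Insert 65: R from 44 -> R from 47
Insert 54: R from 44 -> R from 47 -> L from 65
Insert 6: L from 44 -> L from 27

In-order: [6, 27, 44, 47, 54, 65]


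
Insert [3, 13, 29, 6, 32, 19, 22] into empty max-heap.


Insert 3: [3]
Insert 13: [13, 3]
Insert 29: [29, 3, 13]
Insert 6: [29, 6, 13, 3]
Insert 32: [32, 29, 13, 3, 6]
Insert 19: [32, 29, 19, 3, 6, 13]
Insert 22: [32, 29, 22, 3, 6, 13, 19]

Final heap: [32, 29, 22, 3, 6, 13, 19]


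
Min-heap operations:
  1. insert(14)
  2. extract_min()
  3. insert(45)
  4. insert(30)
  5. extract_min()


insert(14) -> [14]
extract_min()->14, []
insert(45) -> [45]
insert(30) -> [30, 45]
extract_min()->30, [45]

Final heap: [45]


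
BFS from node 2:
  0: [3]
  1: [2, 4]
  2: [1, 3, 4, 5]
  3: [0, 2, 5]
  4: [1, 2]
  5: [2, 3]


Visit 2, enqueue [1, 3, 4, 5]
Visit 1, enqueue []
Visit 3, enqueue [0]
Visit 4, enqueue []
Visit 5, enqueue []
Visit 0, enqueue []

BFS order: [2, 1, 3, 4, 5, 0]


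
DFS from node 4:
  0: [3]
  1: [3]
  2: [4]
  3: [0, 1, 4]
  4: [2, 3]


Visit 4, push [3, 2]
Visit 2, push []
Visit 3, push [1, 0]
Visit 0, push []
Visit 1, push []

DFS order: [4, 2, 3, 0, 1]


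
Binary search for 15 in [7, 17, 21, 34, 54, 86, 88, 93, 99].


Step 1: lo=0, hi=8, mid=4, val=54
Step 2: lo=0, hi=3, mid=1, val=17
Step 3: lo=0, hi=0, mid=0, val=7

Not found


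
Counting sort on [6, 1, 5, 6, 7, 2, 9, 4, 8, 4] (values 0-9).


Input: [6, 1, 5, 6, 7, 2, 9, 4, 8, 4]
Counts: [0, 1, 1, 0, 2, 1, 2, 1, 1, 1]

Sorted: [1, 2, 4, 4, 5, 6, 6, 7, 8, 9]


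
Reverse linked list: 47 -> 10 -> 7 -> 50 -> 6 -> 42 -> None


Step 1: curr=47, set curr.next=prev(None) | reversed so far: 47
Step 2: curr=10, set curr.next=prev(47) | reversed so far: 10 -> 47
Step 3: curr=7, set curr.next=prev(10) | reversed so far: 7 -> 10 -> 47
Step 4: curr=50, set curr.next=prev(7) | reversed so far: 50 -> 7 -> 10 -> 47
Step 5: curr=6, set curr.next=prev(50) | reversed so far: 6 -> 50 -> 7 -> 10 -> 47
Step 6: curr=42, set curr.next=prev(6) | reversed so far: 42 -> 6 -> 50 -> 7 -> 10 -> 47

42 -> 6 -> 50 -> 7 -> 10 -> 47 -> None


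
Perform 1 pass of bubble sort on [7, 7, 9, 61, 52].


Initial: [7, 7, 9, 61, 52]
Pass 1: [7, 7, 9, 52, 61] (1 swaps)

After 1 pass: [7, 7, 9, 52, 61]
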